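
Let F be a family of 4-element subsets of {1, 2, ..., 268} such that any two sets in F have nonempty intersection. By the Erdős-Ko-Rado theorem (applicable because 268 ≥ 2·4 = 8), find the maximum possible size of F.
max |F| = C(267, 3) = 3136805

Erdős-Ko-Rado (1961): when n ≥ 2k, max |F| = C(n−1, k−1). The bound is attained by the star {A : i ∈ A} for any fixed i ∈ [n]. Here C(268−1, 4−1) = C(267, 3) = 3136805.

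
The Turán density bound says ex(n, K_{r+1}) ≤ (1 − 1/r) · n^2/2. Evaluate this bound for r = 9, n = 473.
Turán density bound = (8/9) · 473^2/2 = 894916/9 ≈ 99435.1111

Turán's theorem: ex(n, K_{r+1}) is achieved by the complete r-partite Turán graph T(n, r) with parts as balanced as possible, and is at most (1 − 1/r) · n^2/2. For r = 9, n = 473: the density bound is (8/9) · 223729/2 = 894916/9 ≈ 99435.1111. The integer-valued extremum is e(T(473, 9)) = 99434, which is strictly less than the density bound 894916/9 since 9 ∤ 473 (the parts of T(473, 9) cannot all be equal).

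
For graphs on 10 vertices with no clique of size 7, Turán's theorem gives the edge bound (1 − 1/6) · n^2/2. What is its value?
Turán density bound = (5/6) · 10^2/2 = 125/3 ≈ 41.6667

Turán's theorem: ex(n, K_{r+1}) is achieved by the complete r-partite Turán graph T(n, r) with parts as balanced as possible, and is at most (1 − 1/r) · n^2/2. For r = 6, n = 10: the density bound is (5/6) · 100/2 = 125/3 ≈ 41.6667. The integer-valued extremum is e(T(10, 6)) = 41, which is strictly less than the density bound 125/3 since 6 ∤ 10 (the parts of T(10, 6) cannot all be equal).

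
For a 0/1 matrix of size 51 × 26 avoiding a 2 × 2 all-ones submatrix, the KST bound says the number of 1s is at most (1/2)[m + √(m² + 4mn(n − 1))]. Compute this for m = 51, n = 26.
z(51, 26; 2, 2) ≤ (1/2)[51 + √(51² + 4·51·26·25)] = (1/2)[51 + √135201] = 209.3484

Kővári–Sós–Turán: let r_1, ..., r_51 be the row sums and z = Σ r_i the total number of 1s. Each pair of columns can share at most one row with both entries 1 (else a 2×2 all-ones block appears), so Σ_i C(r_i, 2) ≤ C(26, 2) = 325. By convexity Σ_i C(r_i, 2) ≥ 51·C(z/51, 2) = z(z − 51)/(2·51), giving z² − 51z − 51·26·25 ≤ 0 and hence z ≤ (1/2)[51 + √(2601 + 4·33150)] = (1/2)[51 + √135201] ≈ (1/2)(51 + 367.6969) = 209.3484.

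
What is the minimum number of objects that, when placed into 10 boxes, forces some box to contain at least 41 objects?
n = (41 − 1)·10 + 1 = 401

By the generalised pigeonhole principle, to guarantee some box contains ≥ r objects we need more than (r − 1) · k objects total. Threshold: n = (r − 1) · k + 1. With r = 41 and k = 10: n = 40 · 10 + 1 = 400 + 1 = 401. For n = 400 = 40 · 10, we can put exactly 40 objects in every box, avoiding 41 in any single one — so 401 is tight.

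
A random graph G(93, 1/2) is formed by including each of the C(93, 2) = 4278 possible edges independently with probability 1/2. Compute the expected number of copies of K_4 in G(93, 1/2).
E[# K_4] = C(93, 4) · (1/2)^C(4, 2) = 2919735 / 2^6 = 45620.859375

For each 4-subset S of vertices (there are C(93, 4) = 2919735 such S), let X_S = 1 if S induces a K_4 (all C(4, 2) = 6 edges present). Then P(X_S = 1) = (1/2)^6 = 1/64. By linearity of expectation, E[# K_4] = C(93, 4) · (1/2)^6 = 2919735 / 64 = 45620.859375.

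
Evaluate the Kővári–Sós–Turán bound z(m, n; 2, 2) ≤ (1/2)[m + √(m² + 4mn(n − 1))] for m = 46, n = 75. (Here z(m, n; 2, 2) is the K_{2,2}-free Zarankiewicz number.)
z(46, 75; 2, 2) ≤ (1/2)[46 + √(46² + 4·46·75·74)] = (1/2)[46 + √1023316] = 528.7954

Kővári–Sós–Turán: let r_1, ..., r_46 be the row sums and z = Σ r_i the total number of 1s. Each pair of columns can share at most one row with both entries 1 (else a 2×2 all-ones block appears), so Σ_i C(r_i, 2) ≤ C(75, 2) = 2775. By convexity Σ_i C(r_i, 2) ≥ 46·C(z/46, 2) = z(z − 46)/(2·46), giving z² − 46z − 46·75·74 ≤ 0 and hence z ≤ (1/2)[46 + √(2116 + 4·255300)] = (1/2)[46 + √1023316] ≈ (1/2)(46 + 1011.5908) = 528.7954.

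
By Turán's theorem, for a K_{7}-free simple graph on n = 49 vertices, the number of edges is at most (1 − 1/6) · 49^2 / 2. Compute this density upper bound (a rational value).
Turán density bound = (5/6) · 49^2/2 = 12005/12 ≈ 1000.4167

Turán's theorem: ex(n, K_{r+1}) is achieved by the complete r-partite Turán graph T(n, r) with parts as balanced as possible, and is at most (1 − 1/r) · n^2/2. For r = 6, n = 49: the density bound is (5/6) · 2401/2 = 12005/12 ≈ 1000.4167. The integer-valued extremum is e(T(49, 6)) = 1000, which is strictly less than the density bound 12005/12 since 6 ∤ 49 (the parts of T(49, 6) cannot all be equal).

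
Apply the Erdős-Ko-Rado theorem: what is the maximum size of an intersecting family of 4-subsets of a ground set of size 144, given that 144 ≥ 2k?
max |F| = C(143, 3) = 477191

The Erdős-Ko-Rado theorem states: for n ≥ 2k, an intersecting family of k-subsets of an n-element set has size at most C(n − 1, k − 1), with equality for 'star' families {A ⊆ [n] : |A| = k, i ∈ A} (fix an element i). For n = 144, k = 4: C(143, 3) = 477191.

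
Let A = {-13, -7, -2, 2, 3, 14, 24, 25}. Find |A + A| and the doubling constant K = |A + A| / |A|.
K = |A + A| / |A| = 30/8 = 15/4

Enumerate A + A = {a + b : a, b ∈ A}. With |A| = 8, there are |A|^2 = 64 ordered sum pairs; collecting distinct values, A + A = {-26, -20, -15, -14, -11, -10, -9, -5, -4, 0, 1, 4, 5, 6, 7, 11, 12, 16, 17, 18, 22, 23, 26, 27, 28, 38, 39, 48, 49, 50}, so |A + A| = 30. Thus K = 30/8 = 15/4. For comparison, the minimum possible |A + A| over all 8-element sets is 2·8 − 1 = 15 (so min K = 15/8), attained only by arithmetic progressions.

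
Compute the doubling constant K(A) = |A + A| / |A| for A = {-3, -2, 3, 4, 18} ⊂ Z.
K = |A + A| / |A| = 14/5

Enumerate A + A = {a + b : a, b ∈ A}. With |A| = 5, there are |A|^2 = 25 ordered sum pairs; collecting distinct values, A + A = {-6, -5, -4, 0, 1, 2, 6, 7, 8, 15, 16, 21, 22, 36}, so |A + A| = 14. Thus K = 14/5. For comparison, the minimum possible |A + A| over all 5-element sets is 2·5 − 1 = 9 (so min K = 9/5), attained only by arithmetic progressions.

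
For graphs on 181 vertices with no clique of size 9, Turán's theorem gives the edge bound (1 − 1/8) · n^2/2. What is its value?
Turán density bound = (7/8) · 181^2/2 = 229327/16 ≈ 14332.9375

Turán's theorem: ex(n, K_{r+1}) is achieved by the complete r-partite Turán graph T(n, r) with parts as balanced as possible, and is at most (1 − 1/r) · n^2/2. For r = 8, n = 181: the density bound is (7/8) · 32761/2 = 229327/16 ≈ 14332.9375. The integer-valued extremum is e(T(181, 8)) = 14332, which is strictly less than the density bound 229327/16 since 8 ∤ 181 (the parts of T(181, 8) cannot all be equal).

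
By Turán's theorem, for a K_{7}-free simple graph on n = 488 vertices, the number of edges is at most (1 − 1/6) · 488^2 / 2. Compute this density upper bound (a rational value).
Turán density bound = (5/6) · 488^2/2 = 297680/3 ≈ 99226.6667

Turán's theorem: ex(n, K_{r+1}) is achieved by the complete r-partite Turán graph T(n, r) with parts as balanced as possible, and is at most (1 − 1/r) · n^2/2. For r = 6, n = 488: the density bound is (5/6) · 238144/2 = 297680/3 ≈ 99226.6667. The integer-valued extremum is e(T(488, 6)) = 99226, which is strictly less than the density bound 297680/3 since 6 ∤ 488 (the parts of T(488, 6) cannot all be equal).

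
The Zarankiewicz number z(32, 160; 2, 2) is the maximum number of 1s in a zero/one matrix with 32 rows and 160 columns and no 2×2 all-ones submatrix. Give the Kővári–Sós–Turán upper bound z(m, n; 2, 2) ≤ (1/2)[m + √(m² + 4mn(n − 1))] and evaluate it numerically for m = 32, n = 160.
z(32, 160; 2, 2) ≤ (1/2)[32 + √(32² + 4·32·160·159)] = (1/2)[32 + √3257344] = 918.4057

Kővári–Sós–Turán: let r_1, ..., r_32 be the row sums and z = Σ r_i the total number of 1s. Each pair of columns can share at most one row with both entries 1 (else a 2×2 all-ones block appears), so Σ_i C(r_i, 2) ≤ C(160, 2) = 12720. By convexity Σ_i C(r_i, 2) ≥ 32·C(z/32, 2) = z(z − 32)/(2·32), giving z² − 32z − 32·160·159 ≤ 0 and hence z ≤ (1/2)[32 + √(1024 + 4·814080)] = (1/2)[32 + √3257344] ≈ (1/2)(32 + 1804.8113) = 918.4057.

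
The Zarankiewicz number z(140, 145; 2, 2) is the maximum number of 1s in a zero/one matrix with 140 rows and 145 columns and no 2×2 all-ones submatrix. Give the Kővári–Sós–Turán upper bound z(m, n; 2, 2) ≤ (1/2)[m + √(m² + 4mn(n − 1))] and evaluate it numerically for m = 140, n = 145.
z(140, 145; 2, 2) ≤ (1/2)[140 + √(140² + 4·140·145·144)] = (1/2)[140 + √11712400] = 1781.1692

Kővári–Sós–Turán: let r_1, ..., r_140 be the row sums and z = Σ r_i the total number of 1s. Each pair of columns can share at most one row with both entries 1 (else a 2×2 all-ones block appears), so Σ_i C(r_i, 2) ≤ C(145, 2) = 10440. By convexity Σ_i C(r_i, 2) ≥ 140·C(z/140, 2) = z(z − 140)/(2·140), giving z² − 140z − 140·145·144 ≤ 0 and hence z ≤ (1/2)[140 + √(19600 + 4·2923200)] = (1/2)[140 + √11712400] ≈ (1/2)(140 + 3422.3384) = 1781.1692.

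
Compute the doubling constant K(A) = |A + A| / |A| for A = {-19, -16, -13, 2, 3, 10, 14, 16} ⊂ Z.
K = |A + A| / |A| = 34/8 = 17/4

Enumerate A + A = {a + b : a, b ∈ A}. With |A| = 8, there are |A|^2 = 64 ordered sum pairs; collecting distinct values, A + A = {-38, -35, -32, -29, -26, -17, -16, -14, -13, -11, -10, -9, -6, -5, -3, -2, 0, 1, 3, 4, 5, 6, 12, 13, 16, 17, 18, 19, 20, 24, 26, 28, 30, 32}, so |A + A| = 34. Thus K = 34/8 = 17/4. For comparison, the minimum possible |A + A| over all 8-element sets is 2·8 − 1 = 15 (so min K = 15/8), attained only by arithmetic progressions.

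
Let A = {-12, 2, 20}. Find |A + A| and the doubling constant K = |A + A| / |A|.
K = |A + A| / |A| = 6/3 = 2

Enumerate A + A = {a + b : a, b ∈ A}. With |A| = 3, there are |A|^2 = 9 ordered sum pairs; collecting distinct values, A + A = {-24, -10, 4, 8, 22, 40}, so |A + A| = 6. Thus K = 6/3 = 2. For comparison, the minimum possible |A + A| over all 3-element sets is 2·3 − 1 = 5 (so min K = 5/3), attained only by arithmetic progressions.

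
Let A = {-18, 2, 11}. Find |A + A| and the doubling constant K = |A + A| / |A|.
K = |A + A| / |A| = 6/3 = 2

Enumerate A + A = {a + b : a, b ∈ A}. With |A| = 3, there are |A|^2 = 9 ordered sum pairs; collecting distinct values, A + A = {-36, -16, -7, 4, 13, 22}, so |A + A| = 6. Thus K = 6/3 = 2. For comparison, the minimum possible |A + A| over all 3-element sets is 2·3 − 1 = 5 (so min K = 5/3), attained only by arithmetic progressions.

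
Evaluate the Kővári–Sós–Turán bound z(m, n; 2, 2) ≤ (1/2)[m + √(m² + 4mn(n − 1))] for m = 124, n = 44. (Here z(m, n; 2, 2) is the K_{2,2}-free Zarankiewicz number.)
z(124, 44; 2, 2) ≤ (1/2)[124 + √(124² + 4·124·44·43)] = (1/2)[124 + √953808] = 550.3155

Kővári–Sós–Turán: let r_1, ..., r_124 be the row sums and z = Σ r_i the total number of 1s. Each pair of columns can share at most one row with both entries 1 (else a 2×2 all-ones block appears), so Σ_i C(r_i, 2) ≤ C(44, 2) = 946. By convexity Σ_i C(r_i, 2) ≥ 124·C(z/124, 2) = z(z − 124)/(2·124), giving z² − 124z − 124·44·43 ≤ 0 and hence z ≤ (1/2)[124 + √(15376 + 4·234608)] = (1/2)[124 + √953808] ≈ (1/2)(124 + 976.6309) = 550.3155.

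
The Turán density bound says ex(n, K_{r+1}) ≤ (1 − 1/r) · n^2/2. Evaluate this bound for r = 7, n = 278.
Turán density bound = (6/7) · 278^2/2 = 231852/7 ≈ 33121.7143

Turán's theorem: ex(n, K_{r+1}) is achieved by the complete r-partite Turán graph T(n, r) with parts as balanced as possible, and is at most (1 − 1/r) · n^2/2. For r = 7, n = 278: the density bound is (6/7) · 77284/2 = 231852/7 ≈ 33121.7143. The integer-valued extremum is e(T(278, 7)) = 33121, which is strictly less than the density bound 231852/7 since 7 ∤ 278 (the parts of T(278, 7) cannot all be equal).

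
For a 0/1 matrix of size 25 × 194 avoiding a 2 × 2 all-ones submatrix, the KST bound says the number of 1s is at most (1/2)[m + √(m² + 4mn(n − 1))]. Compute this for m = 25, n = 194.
z(25, 194; 2, 2) ≤ (1/2)[25 + √(25² + 4·25·194·193)] = (1/2)[25 + √3744825] = 980.0775

Kővári–Sós–Turán: let r_1, ..., r_25 be the row sums and z = Σ r_i the total number of 1s. Each pair of columns can share at most one row with both entries 1 (else a 2×2 all-ones block appears), so Σ_i C(r_i, 2) ≤ C(194, 2) = 18721. By convexity Σ_i C(r_i, 2) ≥ 25·C(z/25, 2) = z(z − 25)/(2·25), giving z² − 25z − 25·194·193 ≤ 0 and hence z ≤ (1/2)[25 + √(625 + 4·936050)] = (1/2)[25 + √3744825] ≈ (1/2)(25 + 1935.155) = 980.0775.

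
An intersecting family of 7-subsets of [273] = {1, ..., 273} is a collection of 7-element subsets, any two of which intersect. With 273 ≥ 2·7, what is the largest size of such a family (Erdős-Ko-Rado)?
max |F| = C(272, 6) = 532068806088

Erdős-Ko-Rado (1961): when n ≥ 2k, max |F| = C(n−1, k−1). The bound is attained by the star {A : i ∈ A} for any fixed i ∈ [n]. Here C(273−1, 7−1) = C(272, 6) = 532068806088.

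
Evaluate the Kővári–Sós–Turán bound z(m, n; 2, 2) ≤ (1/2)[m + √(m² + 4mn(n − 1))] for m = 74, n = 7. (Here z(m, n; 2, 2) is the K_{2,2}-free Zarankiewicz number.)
z(74, 7; 2, 2) ≤ (1/2)[74 + √(74² + 4·74·7·6)] = (1/2)[74 + √17908] = 103.9104

Kővári–Sós–Turán: let r_1, ..., r_74 be the row sums and z = Σ r_i the total number of 1s. Each pair of columns can share at most one row with both entries 1 (else a 2×2 all-ones block appears), so Σ_i C(r_i, 2) ≤ C(7, 2) = 21. By convexity Σ_i C(r_i, 2) ≥ 74·C(z/74, 2) = z(z − 74)/(2·74), giving z² − 74z − 74·7·6 ≤ 0 and hence z ≤ (1/2)[74 + √(5476 + 4·3108)] = (1/2)[74 + √17908] ≈ (1/2)(74 + 133.8208) = 103.9104.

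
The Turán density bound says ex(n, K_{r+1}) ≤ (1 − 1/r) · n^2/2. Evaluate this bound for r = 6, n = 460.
Turán density bound = (5/6) · 460^2/2 = 264500/3 ≈ 88166.6667

Turán's theorem: ex(n, K_{r+1}) is achieved by the complete r-partite Turán graph T(n, r) with parts as balanced as possible, and is at most (1 − 1/r) · n^2/2. For r = 6, n = 460: the density bound is (5/6) · 211600/2 = 264500/3 ≈ 88166.6667. The integer-valued extremum is e(T(460, 6)) = 88166, which is strictly less than the density bound 264500/3 since 6 ∤ 460 (the parts of T(460, 6) cannot all be equal).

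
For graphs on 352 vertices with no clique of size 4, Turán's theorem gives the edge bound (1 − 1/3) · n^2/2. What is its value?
Turán density bound = (2/3) · 352^2/2 = 123904/3 ≈ 41301.3333

Turán's theorem: ex(n, K_{r+1}) is achieved by the complete r-partite Turán graph T(n, r) with parts as balanced as possible, and is at most (1 − 1/r) · n^2/2. For r = 3, n = 352: the density bound is (2/3) · 123904/2 = 123904/3 ≈ 41301.3333. The integer-valued extremum is e(T(352, 3)) = 41301, which is strictly less than the density bound 123904/3 since 3 ∤ 352 (the parts of T(352, 3) cannot all be equal).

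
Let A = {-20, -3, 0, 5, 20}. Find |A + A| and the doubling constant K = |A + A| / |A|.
K = |A + A| / |A| = 14/5

Enumerate A + A = {a + b : a, b ∈ A}. With |A| = 5, there are |A|^2 = 25 ordered sum pairs; collecting distinct values, A + A = {-40, -23, -20, -15, -6, -3, 0, 2, 5, 10, 17, 20, 25, 40}, so |A + A| = 14. Thus K = 14/5. For comparison, the minimum possible |A + A| over all 5-element sets is 2·5 − 1 = 9 (so min K = 9/5), attained only by arithmetic progressions.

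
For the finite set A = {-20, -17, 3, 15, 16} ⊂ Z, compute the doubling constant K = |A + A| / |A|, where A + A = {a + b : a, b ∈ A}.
K = |A + A| / |A| = 15/5 = 3

Enumerate A + A = {a + b : a, b ∈ A}. With |A| = 5, there are |A|^2 = 25 ordered sum pairs; collecting distinct values, A + A = {-40, -37, -34, -17, -14, -5, -4, -2, -1, 6, 18, 19, 30, 31, 32}, so |A + A| = 15. Thus K = 15/5 = 3. For comparison, the minimum possible |A + A| over all 5-element sets is 2·5 − 1 = 9 (so min K = 9/5), attained only by arithmetic progressions.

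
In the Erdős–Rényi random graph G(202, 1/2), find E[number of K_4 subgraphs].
E[# K_4] = C(202, 4) · (1/2)^C(4, 2) = 67331650 / 2^6 = 33665825/32 = 1052057.03125

For each 4-subset S of vertices (there are C(202, 4) = 67331650 such S), let X_S = 1 if S induces a K_4 (all C(4, 2) = 6 edges present). Then P(X_S = 1) = (1/2)^6 = 1/64. By linearity of expectation, E[# K_4] = C(202, 4) · (1/2)^6 = 67331650 / 64 = 33665825/32 = 1052057.03125.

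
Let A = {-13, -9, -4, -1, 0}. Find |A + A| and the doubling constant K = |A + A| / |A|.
K = |A + A| / |A| = 14/5

Enumerate A + A = {a + b : a, b ∈ A}. With |A| = 5, there are |A|^2 = 25 ordered sum pairs; collecting distinct values, A + A = {-26, -22, -18, -17, -14, -13, -10, -9, -8, -5, -4, -2, -1, 0}, so |A + A| = 14. Thus K = 14/5. For comparison, the minimum possible |A + A| over all 5-element sets is 2·5 − 1 = 9 (so min K = 9/5), attained only by arithmetic progressions.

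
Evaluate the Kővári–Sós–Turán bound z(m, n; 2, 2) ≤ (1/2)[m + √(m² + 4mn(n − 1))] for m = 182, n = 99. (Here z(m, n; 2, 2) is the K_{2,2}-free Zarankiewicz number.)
z(182, 99; 2, 2) ≤ (1/2)[182 + √(182² + 4·182·99·98)] = (1/2)[182 + √7096180] = 1422.9328

Kővári–Sós–Turán: let r_1, ..., r_182 be the row sums and z = Σ r_i the total number of 1s. Each pair of columns can share at most one row with both entries 1 (else a 2×2 all-ones block appears), so Σ_i C(r_i, 2) ≤ C(99, 2) = 4851. By convexity Σ_i C(r_i, 2) ≥ 182·C(z/182, 2) = z(z − 182)/(2·182), giving z² − 182z − 182·99·98 ≤ 0 and hence z ≤ (1/2)[182 + √(33124 + 4·1765764)] = (1/2)[182 + √7096180] ≈ (1/2)(182 + 2663.8656) = 1422.9328.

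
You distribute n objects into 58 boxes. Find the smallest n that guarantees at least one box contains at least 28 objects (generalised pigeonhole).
n = (28 − 1)·58 + 1 = 1567

By the generalised pigeonhole principle, to guarantee some box contains ≥ r objects we need more than (r − 1) · k objects total. Threshold: n = (r − 1) · k + 1. With r = 28 and k = 58: n = 27 · 58 + 1 = 1566 + 1 = 1567. For n = 1566 = 27 · 58, we can put exactly 27 objects in every box, avoiding 28 in any single one — so 1567 is tight.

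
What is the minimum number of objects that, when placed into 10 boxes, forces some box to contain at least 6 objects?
n = (6 − 1)·10 + 1 = 51

By the generalised pigeonhole principle, to guarantee some box contains ≥ r objects we need more than (r − 1) · k objects total. Threshold: n = (r − 1) · k + 1. With r = 6 and k = 10: n = 5 · 10 + 1 = 50 + 1 = 51. For n = 50 = 5 · 10, we can put exactly 5 objects in every box, avoiding 6 in any single one — so 51 is tight.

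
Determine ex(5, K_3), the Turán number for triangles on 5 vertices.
ex(5, K_3) = ⌊5^2/4⌋ = 6

Mantel (1907): a triangle-free graph on n vertices has at most ⌊n^2/4⌋ edges, with equality for the complete bipartite graph K_{⌊n/2⌋, ⌈n/2⌉}. For n = 5: ⌊5^2/4⌋ = ⌊25/4⌋ = 6. The extremal graph is K_{2, 3}, which has 2·3 = 6 edges.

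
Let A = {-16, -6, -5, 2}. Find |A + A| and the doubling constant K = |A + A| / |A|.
K = |A + A| / |A| = 10/4 = 5/2

Enumerate A + A = {a + b : a, b ∈ A}. With |A| = 4, there are |A|^2 = 16 ordered sum pairs; collecting distinct values, A + A = {-32, -22, -21, -14, -12, -11, -10, -4, -3, 4}, so |A + A| = 10. Thus K = 10/4 = 5/2. For comparison, the minimum possible |A + A| over all 4-element sets is 2·4 − 1 = 7 (so min K = 7/4), attained only by arithmetic progressions.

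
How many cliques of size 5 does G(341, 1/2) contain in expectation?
E[# K_5] = C(341, 5) · (1/2)^C(5, 2) = 37307689133 / 2^10 ≈ 36433290.168945

For each 5-subset S of vertices (there are C(341, 5) = 37307689133 such S), let X_S = 1 if S induces a K_5 (all C(5, 2) = 10 edges present). Then P(X_S = 1) = (1/2)^10 = 1/1024. By linearity of expectation, E[# K_5] = C(341, 5) · (1/2)^10 = 37307689133 / 1024 ≈ 36433290.168945.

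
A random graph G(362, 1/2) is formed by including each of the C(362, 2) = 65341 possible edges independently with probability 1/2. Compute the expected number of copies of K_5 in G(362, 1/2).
E[# K_5] = C(362, 5) · (1/2)^C(5, 2) = 50386536012 / 2^10 = 12596634003/256 ≈ 49205601.574219

For each 5-subset S of vertices (there are C(362, 5) = 50386536012 such S), let X_S = 1 if S induces a K_5 (all C(5, 2) = 10 edges present). Then P(X_S = 1) = (1/2)^10 = 1/1024. By linearity of expectation, E[# K_5] = C(362, 5) · (1/2)^10 = 50386536012 / 1024 = 12596634003/256 ≈ 49205601.574219.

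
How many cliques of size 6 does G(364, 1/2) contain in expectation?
E[# K_6] = C(364, 6) · (1/2)^C(6, 2) = 3099475687308 / 2^15 = 774868921827/8192 ≈ 94588491.433960

For each 6-subset S of vertices (there are C(364, 6) = 3099475687308 such S), let X_S = 1 if S induces a K_6 (all C(6, 2) = 15 edges present). Then P(X_S = 1) = (1/2)^15 = 1/32768. By linearity of expectation, E[# K_6] = C(364, 6) · (1/2)^15 = 3099475687308 / 32768 = 774868921827/8192 ≈ 94588491.433960.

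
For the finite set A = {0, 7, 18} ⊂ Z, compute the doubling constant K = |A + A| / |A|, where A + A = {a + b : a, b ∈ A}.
K = |A + A| / |A| = 6/3 = 2

Enumerate A + A = {a + b : a, b ∈ A}. With |A| = 3, there are |A|^2 = 9 ordered sum pairs; collecting distinct values, A + A = {0, 7, 14, 18, 25, 36}, so |A + A| = 6. Thus K = 6/3 = 2. For comparison, the minimum possible |A + A| over all 3-element sets is 2·3 − 1 = 5 (so min K = 5/3), attained only by arithmetic progressions.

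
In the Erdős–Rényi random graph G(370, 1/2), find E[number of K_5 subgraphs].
E[# K_5] = C(370, 5) · (1/2)^C(5, 2) = 56239546824 / 2^10 = 7029943353/128 = 54921432.4453125

For each 5-subset S of vertices (there are C(370, 5) = 56239546824 such S), let X_S = 1 if S induces a K_5 (all C(5, 2) = 10 edges present). Then P(X_S = 1) = (1/2)^10 = 1/1024. By linearity of expectation, E[# K_5] = C(370, 5) · (1/2)^10 = 56239546824 / 1024 = 7029943353/128 = 54921432.4453125.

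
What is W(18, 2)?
W(18, 2) = 18 + 1 = 19

A 2-term AP is any pair of integers, so a monochromatic 2-AP exists iff some colour is used at least twice. With 18 colours, the colouring i ↦ i on {1, ..., 18} uses each colour once, avoiding any monochromatic pair, so W(18, 2) > 18. For {1, ..., 19}, pigeonhole forces two integers of the same colour, which form a monochromatic 2-AP. Hence W(18, 2) = 19.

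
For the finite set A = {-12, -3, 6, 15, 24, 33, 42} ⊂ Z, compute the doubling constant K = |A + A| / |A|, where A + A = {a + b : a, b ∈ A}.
K = |A + A| / |A| = 13/7

Enumerate A + A = {a + b : a, b ∈ A}. With |A| = 7, there are |A|^2 = 49 ordered sum pairs; collecting distinct values, A + A = {-24, -15, -6, 3, 12, 21, 30, 39, 48, 57, 66, 75, 84}, so |A + A| = 13. Thus K = 13/7. Here |A + A| = 2|A| − 1 = 13, the minimum possible — so K = 13/7 is minimal, which holds iff A is an arithmetic progression.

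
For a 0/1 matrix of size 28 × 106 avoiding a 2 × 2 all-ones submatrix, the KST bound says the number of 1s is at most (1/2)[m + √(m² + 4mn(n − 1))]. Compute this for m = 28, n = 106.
z(28, 106; 2, 2) ≤ (1/2)[28 + √(28² + 4·28·106·105)] = (1/2)[28 + √1247344] = 572.4228

Kővári–Sós–Turán: let r_1, ..., r_28 be the row sums and z = Σ r_i the total number of 1s. Each pair of columns can share at most one row with both entries 1 (else a 2×2 all-ones block appears), so Σ_i C(r_i, 2) ≤ C(106, 2) = 5565. By convexity Σ_i C(r_i, 2) ≥ 28·C(z/28, 2) = z(z − 28)/(2·28), giving z² − 28z − 28·106·105 ≤ 0 and hence z ≤ (1/2)[28 + √(784 + 4·311640)] = (1/2)[28 + √1247344] ≈ (1/2)(28 + 1116.8456) = 572.4228.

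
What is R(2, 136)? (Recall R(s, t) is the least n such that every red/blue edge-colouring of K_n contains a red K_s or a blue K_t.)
R(2, 136) = 136

R(2, k) = k for all k ≥ 2: in a 2-colouring of K_k, either some edge is red (a red K_2) or all edges are blue (a blue K_k). And K_{135} coloured all-blue has no blue K_136, so R(2, 136) > 135. Hence R(2, 136) = 136.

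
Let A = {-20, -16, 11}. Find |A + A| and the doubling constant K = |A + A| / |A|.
K = |A + A| / |A| = 6/3 = 2

Enumerate A + A = {a + b : a, b ∈ A}. With |A| = 3, there are |A|^2 = 9 ordered sum pairs; collecting distinct values, A + A = {-40, -36, -32, -9, -5, 22}, so |A + A| = 6. Thus K = 6/3 = 2. For comparison, the minimum possible |A + A| over all 3-element sets is 2·3 − 1 = 5 (so min K = 5/3), attained only by arithmetic progressions.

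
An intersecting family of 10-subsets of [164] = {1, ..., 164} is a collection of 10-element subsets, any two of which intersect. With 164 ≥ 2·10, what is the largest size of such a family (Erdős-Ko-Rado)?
max |F| = C(163, 9) = 178770397153140

Erdős-Ko-Rado (1961): when n ≥ 2k, max |F| = C(n−1, k−1). The bound is attained by the star {A : i ∈ A} for any fixed i ∈ [n]. Here C(164−1, 10−1) = C(163, 9) = 178770397153140.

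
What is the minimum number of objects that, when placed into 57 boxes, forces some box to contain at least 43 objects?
n = (43 − 1)·57 + 1 = 2395

By the generalised pigeonhole principle, to guarantee some box contains ≥ r objects we need more than (r − 1) · k objects total. Threshold: n = (r − 1) · k + 1. With r = 43 and k = 57: n = 42 · 57 + 1 = 2394 + 1 = 2395. For n = 2394 = 42 · 57, we can put exactly 42 objects in every box, avoiding 43 in any single one — so 2395 is tight.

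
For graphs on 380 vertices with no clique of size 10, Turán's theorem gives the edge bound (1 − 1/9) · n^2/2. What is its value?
Turán density bound = (8/9) · 380^2/2 = 577600/9 ≈ 64177.7778

Turán's theorem: ex(n, K_{r+1}) is achieved by the complete r-partite Turán graph T(n, r) with parts as balanced as possible, and is at most (1 − 1/r) · n^2/2. For r = 9, n = 380: the density bound is (8/9) · 144400/2 = 577600/9 ≈ 64177.7778. The integer-valued extremum is e(T(380, 9)) = 64177, which is strictly less than the density bound 577600/9 since 9 ∤ 380 (the parts of T(380, 9) cannot all be equal).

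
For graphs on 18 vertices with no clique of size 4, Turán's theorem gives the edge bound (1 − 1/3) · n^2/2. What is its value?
Turán density bound = (2/3) · 18^2/2 = 108

Turán's theorem: ex(n, K_{r+1}) is achieved by the complete r-partite Turán graph T(n, r) with parts as balanced as possible, and is at most (1 − 1/r) · n^2/2. For r = 3, n = 18: the density bound is (2/3) · 324/2 = 108. Since 3 ∣ 18, the Turán graph T(18, 3) has parts of equal size 6, and its edge count e(T(18, 3)) = 108 attains the density bound exactly.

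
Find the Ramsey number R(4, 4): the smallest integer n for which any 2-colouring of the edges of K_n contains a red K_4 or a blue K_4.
R(4, 4) = 18

Lower bound: an explicit 2-colouring of K_{17} (typically a Paley-type or other structured construction) avoids a red K_4 and a blue K_4, showing R(4, 4) > 17.
Upper bound: the Erdős–Szekeres recurrence R(r, t') ≤ R(r−1, t') + R(r, t'−1) yields R(4, 4) ≤ 18.
Hence R(4, 4) = 18.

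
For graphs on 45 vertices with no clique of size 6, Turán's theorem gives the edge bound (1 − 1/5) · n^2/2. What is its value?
Turán density bound = (4/5) · 45^2/2 = 810

Turán's theorem: ex(n, K_{r+1}) is achieved by the complete r-partite Turán graph T(n, r) with parts as balanced as possible, and is at most (1 − 1/r) · n^2/2. For r = 5, n = 45: the density bound is (4/5) · 2025/2 = 810. Since 5 ∣ 45, the Turán graph T(45, 5) has parts of equal size 9, and its edge count e(T(45, 5)) = 810 attains the density bound exactly.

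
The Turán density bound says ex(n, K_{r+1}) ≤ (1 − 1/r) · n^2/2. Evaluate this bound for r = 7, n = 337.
Turán density bound = (6/7) · 337^2/2 = 340707/7 ≈ 48672.4286

Turán's theorem: ex(n, K_{r+1}) is achieved by the complete r-partite Turán graph T(n, r) with parts as balanced as possible, and is at most (1 − 1/r) · n^2/2. For r = 7, n = 337: the density bound is (6/7) · 113569/2 = 340707/7 ≈ 48672.4286. The integer-valued extremum is e(T(337, 7)) = 48672, which is strictly less than the density bound 340707/7 since 7 ∤ 337 (the parts of T(337, 7) cannot all be equal).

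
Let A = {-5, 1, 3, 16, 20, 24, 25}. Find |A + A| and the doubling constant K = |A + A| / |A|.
K = |A + A| / |A| = 26/7

Enumerate A + A = {a + b : a, b ∈ A}. With |A| = 7, there are |A|^2 = 49 ordered sum pairs; collecting distinct values, A + A = {-10, -4, -2, 2, 4, 6, 11, 15, 17, 19, 20, 21, 23, 25, 26, 27, 28, 32, 36, 40, 41, 44, 45, 48, 49, 50}, so |A + A| = 26. Thus K = 26/7. For comparison, the minimum possible |A + A| over all 7-element sets is 2·7 − 1 = 13 (so min K = 13/7), attained only by arithmetic progressions.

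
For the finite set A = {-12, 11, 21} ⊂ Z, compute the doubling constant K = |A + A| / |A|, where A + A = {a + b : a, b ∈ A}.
K = |A + A| / |A| = 6/3 = 2

Enumerate A + A = {a + b : a, b ∈ A}. With |A| = 3, there are |A|^2 = 9 ordered sum pairs; collecting distinct values, A + A = {-24, -1, 9, 22, 32, 42}, so |A + A| = 6. Thus K = 6/3 = 2. For comparison, the minimum possible |A + A| over all 3-element sets is 2·3 − 1 = 5 (so min K = 5/3), attained only by arithmetic progressions.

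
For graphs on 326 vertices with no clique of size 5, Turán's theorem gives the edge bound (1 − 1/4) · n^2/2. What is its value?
Turán density bound = (3/4) · 326^2/2 = 79707/2 ≈ 39853.5

Turán's theorem: ex(n, K_{r+1}) is achieved by the complete r-partite Turán graph T(n, r) with parts as balanced as possible, and is at most (1 − 1/r) · n^2/2. For r = 4, n = 326: the density bound is (3/4) · 106276/2 = 79707/2 ≈ 39853.5. The integer-valued extremum is e(T(326, 4)) = 39853, which is strictly less than the density bound 79707/2 since 4 ∤ 326 (the parts of T(326, 4) cannot all be equal).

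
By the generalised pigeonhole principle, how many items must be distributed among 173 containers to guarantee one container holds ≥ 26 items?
n = (26 − 1)·173 + 1 = 4326

By the generalised pigeonhole principle, to guarantee some box contains ≥ r objects we need more than (r − 1) · k objects total. Threshold: n = (r − 1) · k + 1. With r = 26 and k = 173: n = 25 · 173 + 1 = 4325 + 1 = 4326. For n = 4325 = 25 · 173, we can put exactly 25 objects in every box, avoiding 26 in any single one — so 4326 is tight.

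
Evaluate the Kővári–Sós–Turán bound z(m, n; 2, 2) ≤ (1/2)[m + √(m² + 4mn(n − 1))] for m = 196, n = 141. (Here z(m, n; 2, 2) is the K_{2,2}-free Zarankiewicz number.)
z(196, 141; 2, 2) ≤ (1/2)[196 + √(196² + 4·196·141·140)] = (1/2)[196 + √15514576] = 2067.4273

Kővári–Sós–Turán: let r_1, ..., r_196 be the row sums and z = Σ r_i the total number of 1s. Each pair of columns can share at most one row with both entries 1 (else a 2×2 all-ones block appears), so Σ_i C(r_i, 2) ≤ C(141, 2) = 9870. By convexity Σ_i C(r_i, 2) ≥ 196·C(z/196, 2) = z(z − 196)/(2·196), giving z² − 196z − 196·141·140 ≤ 0 and hence z ≤ (1/2)[196 + √(38416 + 4·3869040)] = (1/2)[196 + √15514576] ≈ (1/2)(196 + 3938.8547) = 2067.4273.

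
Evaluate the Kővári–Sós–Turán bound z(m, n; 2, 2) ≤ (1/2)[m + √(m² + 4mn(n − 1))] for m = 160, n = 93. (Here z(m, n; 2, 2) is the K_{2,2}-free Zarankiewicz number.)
z(160, 93; 2, 2) ≤ (1/2)[160 + √(160² + 4·160·93·92)] = (1/2)[160 + √5501440] = 1252.7574

Kővári–Sós–Turán: let r_1, ..., r_160 be the row sums and z = Σ r_i the total number of 1s. Each pair of columns can share at most one row with both entries 1 (else a 2×2 all-ones block appears), so Σ_i C(r_i, 2) ≤ C(93, 2) = 4278. By convexity Σ_i C(r_i, 2) ≥ 160·C(z/160, 2) = z(z − 160)/(2·160), giving z² − 160z − 160·93·92 ≤ 0 and hence z ≤ (1/2)[160 + √(25600 + 4·1368960)] = (1/2)[160 + √5501440] ≈ (1/2)(160 + 2345.5149) = 1252.7574.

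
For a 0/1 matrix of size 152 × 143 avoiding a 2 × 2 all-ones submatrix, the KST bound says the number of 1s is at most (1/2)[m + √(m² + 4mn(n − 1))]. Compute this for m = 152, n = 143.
z(152, 143; 2, 2) ≤ (1/2)[152 + √(152² + 4·152·143·142)] = (1/2)[152 + √12369152] = 1834.4903

Kővári–Sós–Turán: let r_1, ..., r_152 be the row sums and z = Σ r_i the total number of 1s. Each pair of columns can share at most one row with both entries 1 (else a 2×2 all-ones block appears), so Σ_i C(r_i, 2) ≤ C(143, 2) = 10153. By convexity Σ_i C(r_i, 2) ≥ 152·C(z/152, 2) = z(z − 152)/(2·152), giving z² − 152z − 152·143·142 ≤ 0 and hence z ≤ (1/2)[152 + √(23104 + 4·3086512)] = (1/2)[152 + √12369152] ≈ (1/2)(152 + 3516.9805) = 1834.4903.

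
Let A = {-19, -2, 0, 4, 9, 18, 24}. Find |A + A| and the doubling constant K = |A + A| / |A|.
K = |A + A| / |A| = 26/7

Enumerate A + A = {a + b : a, b ∈ A}. With |A| = 7, there are |A|^2 = 49 ordered sum pairs; collecting distinct values, A + A = {-38, -21, -19, -15, -10, -4, -2, -1, 0, 2, 4, 5, 7, 8, 9, 13, 16, 18, 22, 24, 27, 28, 33, 36, 42, 48}, so |A + A| = 26. Thus K = 26/7. For comparison, the minimum possible |A + A| over all 7-element sets is 2·7 − 1 = 13 (so min K = 13/7), attained only by arithmetic progressions.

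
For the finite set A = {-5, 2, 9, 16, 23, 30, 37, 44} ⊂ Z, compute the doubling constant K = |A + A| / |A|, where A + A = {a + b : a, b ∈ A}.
K = |A + A| / |A| = 15/8

Enumerate A + A = {a + b : a, b ∈ A}. With |A| = 8, there are |A|^2 = 64 ordered sum pairs; collecting distinct values, A + A = {-10, -3, 4, 11, 18, 25, 32, 39, 46, 53, 60, 67, 74, 81, 88}, so |A + A| = 15. Thus K = 15/8. Here |A + A| = 2|A| − 1 = 15, the minimum possible — so K = 15/8 is minimal, which holds iff A is an arithmetic progression.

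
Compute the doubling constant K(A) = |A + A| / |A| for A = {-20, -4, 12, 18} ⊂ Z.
K = |A + A| / |A| = 9/4

Enumerate A + A = {a + b : a, b ∈ A}. With |A| = 4, there are |A|^2 = 16 ordered sum pairs; collecting distinct values, A + A = {-40, -24, -8, -2, 8, 14, 24, 30, 36}, so |A + A| = 9. Thus K = 9/4. For comparison, the minimum possible |A + A| over all 4-element sets is 2·4 − 1 = 7 (so min K = 7/4), attained only by arithmetic progressions.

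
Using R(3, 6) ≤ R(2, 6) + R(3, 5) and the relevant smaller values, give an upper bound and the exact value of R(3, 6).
R(3, 6) ≤ R(2, 6) + R(3, 5) = 6 + 14 = 20; exact value R(3, 6) = 18.

The Erdős–Szekeres recurrence R(r, s) ≤ R(r−1, s) + R(r, s−1) applied to (r, s) = (3, 6) gives
  R(3, 6) ≤ R(2, 6) + R(3, 5) = 6 + 14 = 20.
(Recall R(2, k) = k and R is symmetric.) The recurrence is not tight here (it gives 20, but the exact value is R(3, 6) = 18); the tight upper bound requires a sharper argument than the simple recurrence, combined with a lower-bound construction on K_{17}.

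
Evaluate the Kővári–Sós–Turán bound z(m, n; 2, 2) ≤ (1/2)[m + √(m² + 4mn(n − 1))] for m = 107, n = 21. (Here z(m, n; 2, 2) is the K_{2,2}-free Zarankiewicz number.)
z(107, 21; 2, 2) ≤ (1/2)[107 + √(107² + 4·107·21·20)] = (1/2)[107 + √191209] = 272.1373

Kővári–Sós–Turán: let r_1, ..., r_107 be the row sums and z = Σ r_i the total number of 1s. Each pair of columns can share at most one row with both entries 1 (else a 2×2 all-ones block appears), so Σ_i C(r_i, 2) ≤ C(21, 2) = 210. By convexity Σ_i C(r_i, 2) ≥ 107·C(z/107, 2) = z(z − 107)/(2·107), giving z² − 107z − 107·21·20 ≤ 0 and hence z ≤ (1/2)[107 + √(11449 + 4·44940)] = (1/2)[107 + √191209] ≈ (1/2)(107 + 437.2745) = 272.1373.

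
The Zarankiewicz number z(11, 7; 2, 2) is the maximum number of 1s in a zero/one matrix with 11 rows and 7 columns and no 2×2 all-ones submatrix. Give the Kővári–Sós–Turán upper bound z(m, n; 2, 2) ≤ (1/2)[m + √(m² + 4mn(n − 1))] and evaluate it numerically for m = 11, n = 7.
z(11, 7; 2, 2) ≤ (1/2)[11 + √(11² + 4·11·7·6)] = (1/2)[11 + √1969] = 27.6867

Kővári–Sós–Turán: let r_1, ..., r_11 be the row sums and z = Σ r_i the total number of 1s. Each pair of columns can share at most one row with both entries 1 (else a 2×2 all-ones block appears), so Σ_i C(r_i, 2) ≤ C(7, 2) = 21. By convexity Σ_i C(r_i, 2) ≥ 11·C(z/11, 2) = z(z − 11)/(2·11), giving z² − 11z − 11·7·6 ≤ 0 and hence z ≤ (1/2)[11 + √(121 + 4·462)] = (1/2)[11 + √1969] ≈ (1/2)(11 + 44.3734) = 27.6867.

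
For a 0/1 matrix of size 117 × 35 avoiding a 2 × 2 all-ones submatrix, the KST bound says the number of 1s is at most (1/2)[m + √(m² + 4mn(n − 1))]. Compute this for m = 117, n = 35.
z(117, 35; 2, 2) ≤ (1/2)[117 + √(117² + 4·117·35·34)] = (1/2)[117 + √570609] = 436.1933

Kővári–Sós–Turán: let r_1, ..., r_117 be the row sums and z = Σ r_i the total number of 1s. Each pair of columns can share at most one row with both entries 1 (else a 2×2 all-ones block appears), so Σ_i C(r_i, 2) ≤ C(35, 2) = 595. By convexity Σ_i C(r_i, 2) ≥ 117·C(z/117, 2) = z(z − 117)/(2·117), giving z² − 117z − 117·35·34 ≤ 0 and hence z ≤ (1/2)[117 + √(13689 + 4·139230)] = (1/2)[117 + √570609] ≈ (1/2)(117 + 755.3867) = 436.1933.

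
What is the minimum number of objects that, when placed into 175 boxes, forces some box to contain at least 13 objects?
n = (13 − 1)·175 + 1 = 2101

By the generalised pigeonhole principle, to guarantee some box contains ≥ r objects we need more than (r − 1) · k objects total. Threshold: n = (r − 1) · k + 1. With r = 13 and k = 175: n = 12 · 175 + 1 = 2100 + 1 = 2101. For n = 2100 = 12 · 175, we can put exactly 12 objects in every box, avoiding 13 in any single one — so 2101 is tight.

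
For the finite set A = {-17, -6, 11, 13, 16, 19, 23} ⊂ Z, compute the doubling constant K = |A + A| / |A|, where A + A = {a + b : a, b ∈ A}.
K = |A + A| / |A| = 27/7

Enumerate A + A = {a + b : a, b ∈ A}. With |A| = 7, there are |A|^2 = 49 ordered sum pairs; collecting distinct values, A + A = {-34, -23, -12, -6, -4, -1, 2, 5, 6, 7, 10, 13, 17, 22, 24, 26, 27, 29, 30, 32, 34, 35, 36, 38, 39, 42, 46}, so |A + A| = 27. Thus K = 27/7. For comparison, the minimum possible |A + A| over all 7-element sets is 2·7 − 1 = 13 (so min K = 13/7), attained only by arithmetic progressions.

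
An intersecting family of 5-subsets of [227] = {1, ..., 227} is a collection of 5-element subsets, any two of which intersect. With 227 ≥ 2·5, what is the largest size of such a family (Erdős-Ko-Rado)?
max |F| = C(226, 4) = 105835800

Erdős-Ko-Rado (1961): when n ≥ 2k, max |F| = C(n−1, k−1). The bound is attained by the star {A : i ∈ A} for any fixed i ∈ [n]. Here C(227−1, 5−1) = C(226, 4) = 105835800.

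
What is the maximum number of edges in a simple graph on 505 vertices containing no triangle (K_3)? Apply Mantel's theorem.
ex(505, K_3) = ⌊505^2/4⌋ = 63756

Mantel (1907): a triangle-free graph on n vertices has at most ⌊n^2/4⌋ edges, with equality for the complete bipartite graph K_{⌊n/2⌋, ⌈n/2⌉}. For n = 505: ⌊505^2/4⌋ = ⌊255025/4⌋ = 63756. The extremal graph is K_{252, 253}, which has 252·253 = 63756 edges.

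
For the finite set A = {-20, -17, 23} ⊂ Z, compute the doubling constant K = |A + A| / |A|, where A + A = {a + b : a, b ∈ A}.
K = |A + A| / |A| = 6/3 = 2

Enumerate A + A = {a + b : a, b ∈ A}. With |A| = 3, there are |A|^2 = 9 ordered sum pairs; collecting distinct values, A + A = {-40, -37, -34, 3, 6, 46}, so |A + A| = 6. Thus K = 6/3 = 2. For comparison, the minimum possible |A + A| over all 3-element sets is 2·3 − 1 = 5 (so min K = 5/3), attained only by arithmetic progressions.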